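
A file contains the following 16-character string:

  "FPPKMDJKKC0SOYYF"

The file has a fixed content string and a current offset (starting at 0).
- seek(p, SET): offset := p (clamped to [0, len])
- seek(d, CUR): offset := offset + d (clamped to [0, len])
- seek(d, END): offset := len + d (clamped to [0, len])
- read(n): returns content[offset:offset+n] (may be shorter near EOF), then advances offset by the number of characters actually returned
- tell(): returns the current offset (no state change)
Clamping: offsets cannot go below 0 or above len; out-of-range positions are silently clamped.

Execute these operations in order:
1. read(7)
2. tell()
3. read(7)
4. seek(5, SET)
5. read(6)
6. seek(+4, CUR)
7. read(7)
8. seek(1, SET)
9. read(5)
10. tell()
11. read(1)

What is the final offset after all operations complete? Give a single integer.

After 1 (read(7)): returned 'FPPKMDJ', offset=7
After 2 (tell()): offset=7
After 3 (read(7)): returned 'KKC0SOY', offset=14
After 4 (seek(5, SET)): offset=5
After 5 (read(6)): returned 'DJKKC0', offset=11
After 6 (seek(+4, CUR)): offset=15
After 7 (read(7)): returned 'F', offset=16
After 8 (seek(1, SET)): offset=1
After 9 (read(5)): returned 'PPKMD', offset=6
After 10 (tell()): offset=6
After 11 (read(1)): returned 'J', offset=7

Answer: 7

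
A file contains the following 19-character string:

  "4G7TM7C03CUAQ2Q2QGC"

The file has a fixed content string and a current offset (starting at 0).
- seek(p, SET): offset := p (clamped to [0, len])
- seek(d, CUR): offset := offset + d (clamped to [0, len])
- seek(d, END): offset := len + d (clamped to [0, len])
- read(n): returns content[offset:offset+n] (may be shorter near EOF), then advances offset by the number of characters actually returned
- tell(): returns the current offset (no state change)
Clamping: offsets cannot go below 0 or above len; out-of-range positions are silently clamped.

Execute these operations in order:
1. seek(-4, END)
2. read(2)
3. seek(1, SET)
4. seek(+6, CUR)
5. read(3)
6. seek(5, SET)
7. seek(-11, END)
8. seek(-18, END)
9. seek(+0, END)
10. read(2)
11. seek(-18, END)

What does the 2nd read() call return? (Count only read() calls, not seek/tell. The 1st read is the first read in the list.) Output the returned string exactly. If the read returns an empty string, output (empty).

Answer: 03C

Derivation:
After 1 (seek(-4, END)): offset=15
After 2 (read(2)): returned '2Q', offset=17
After 3 (seek(1, SET)): offset=1
After 4 (seek(+6, CUR)): offset=7
After 5 (read(3)): returned '03C', offset=10
After 6 (seek(5, SET)): offset=5
After 7 (seek(-11, END)): offset=8
After 8 (seek(-18, END)): offset=1
After 9 (seek(+0, END)): offset=19
After 10 (read(2)): returned '', offset=19
After 11 (seek(-18, END)): offset=1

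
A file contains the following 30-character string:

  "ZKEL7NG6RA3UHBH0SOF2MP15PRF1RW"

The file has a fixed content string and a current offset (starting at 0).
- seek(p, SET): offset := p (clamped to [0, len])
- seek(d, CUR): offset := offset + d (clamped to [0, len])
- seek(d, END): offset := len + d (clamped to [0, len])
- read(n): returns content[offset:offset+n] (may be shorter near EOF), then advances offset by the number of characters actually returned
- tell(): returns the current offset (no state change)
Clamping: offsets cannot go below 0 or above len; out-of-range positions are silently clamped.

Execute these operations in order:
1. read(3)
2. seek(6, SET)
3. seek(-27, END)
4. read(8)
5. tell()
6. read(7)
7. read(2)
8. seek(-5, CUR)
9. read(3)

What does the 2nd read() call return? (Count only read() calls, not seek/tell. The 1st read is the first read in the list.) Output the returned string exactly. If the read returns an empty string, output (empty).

After 1 (read(3)): returned 'ZKE', offset=3
After 2 (seek(6, SET)): offset=6
After 3 (seek(-27, END)): offset=3
After 4 (read(8)): returned 'L7NG6RA3', offset=11
After 5 (tell()): offset=11
After 6 (read(7)): returned 'UHBH0SO', offset=18
After 7 (read(2)): returned 'F2', offset=20
After 8 (seek(-5, CUR)): offset=15
After 9 (read(3)): returned '0SO', offset=18

Answer: L7NG6RA3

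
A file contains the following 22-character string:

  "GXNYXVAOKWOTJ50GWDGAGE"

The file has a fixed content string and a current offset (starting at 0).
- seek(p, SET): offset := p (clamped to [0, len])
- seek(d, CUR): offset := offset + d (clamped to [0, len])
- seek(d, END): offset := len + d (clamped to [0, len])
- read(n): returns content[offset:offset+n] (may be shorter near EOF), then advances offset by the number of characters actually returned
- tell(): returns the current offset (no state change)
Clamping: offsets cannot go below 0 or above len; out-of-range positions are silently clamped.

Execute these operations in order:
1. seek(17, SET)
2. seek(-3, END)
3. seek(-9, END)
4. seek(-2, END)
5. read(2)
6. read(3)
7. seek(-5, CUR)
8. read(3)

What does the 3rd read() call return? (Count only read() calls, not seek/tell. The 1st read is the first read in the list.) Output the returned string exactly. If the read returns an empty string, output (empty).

After 1 (seek(17, SET)): offset=17
After 2 (seek(-3, END)): offset=19
After 3 (seek(-9, END)): offset=13
After 4 (seek(-2, END)): offset=20
After 5 (read(2)): returned 'GE', offset=22
After 6 (read(3)): returned '', offset=22
After 7 (seek(-5, CUR)): offset=17
After 8 (read(3)): returned 'DGA', offset=20

Answer: DGA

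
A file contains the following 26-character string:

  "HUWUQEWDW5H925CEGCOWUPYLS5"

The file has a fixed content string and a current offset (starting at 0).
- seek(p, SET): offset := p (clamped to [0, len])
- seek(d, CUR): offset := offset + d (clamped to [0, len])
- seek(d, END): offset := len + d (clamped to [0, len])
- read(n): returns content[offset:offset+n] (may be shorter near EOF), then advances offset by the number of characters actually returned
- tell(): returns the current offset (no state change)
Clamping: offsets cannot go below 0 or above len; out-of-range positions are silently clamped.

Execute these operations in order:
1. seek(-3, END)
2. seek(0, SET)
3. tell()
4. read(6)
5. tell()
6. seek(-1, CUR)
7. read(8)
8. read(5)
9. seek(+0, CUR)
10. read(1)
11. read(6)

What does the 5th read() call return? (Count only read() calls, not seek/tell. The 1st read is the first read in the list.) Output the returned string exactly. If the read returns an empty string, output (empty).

Answer: WUPYLS

Derivation:
After 1 (seek(-3, END)): offset=23
After 2 (seek(0, SET)): offset=0
After 3 (tell()): offset=0
After 4 (read(6)): returned 'HUWUQE', offset=6
After 5 (tell()): offset=6
After 6 (seek(-1, CUR)): offset=5
After 7 (read(8)): returned 'EWDW5H92', offset=13
After 8 (read(5)): returned '5CEGC', offset=18
After 9 (seek(+0, CUR)): offset=18
After 10 (read(1)): returned 'O', offset=19
After 11 (read(6)): returned 'WUPYLS', offset=25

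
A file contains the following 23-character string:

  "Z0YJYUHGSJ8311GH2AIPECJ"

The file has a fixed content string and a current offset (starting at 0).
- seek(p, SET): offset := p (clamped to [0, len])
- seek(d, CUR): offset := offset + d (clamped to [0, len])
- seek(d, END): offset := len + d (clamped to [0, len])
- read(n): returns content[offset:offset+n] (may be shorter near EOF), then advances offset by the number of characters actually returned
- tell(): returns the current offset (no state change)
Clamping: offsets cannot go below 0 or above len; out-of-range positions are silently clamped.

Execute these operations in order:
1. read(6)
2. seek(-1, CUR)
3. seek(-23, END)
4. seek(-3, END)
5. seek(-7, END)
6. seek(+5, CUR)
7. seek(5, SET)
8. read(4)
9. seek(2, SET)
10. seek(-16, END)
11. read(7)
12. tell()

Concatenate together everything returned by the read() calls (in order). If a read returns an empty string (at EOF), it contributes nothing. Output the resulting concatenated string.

After 1 (read(6)): returned 'Z0YJYU', offset=6
After 2 (seek(-1, CUR)): offset=5
After 3 (seek(-23, END)): offset=0
After 4 (seek(-3, END)): offset=20
After 5 (seek(-7, END)): offset=16
After 6 (seek(+5, CUR)): offset=21
After 7 (seek(5, SET)): offset=5
After 8 (read(4)): returned 'UHGS', offset=9
After 9 (seek(2, SET)): offset=2
After 10 (seek(-16, END)): offset=7
After 11 (read(7)): returned 'GSJ8311', offset=14
After 12 (tell()): offset=14

Answer: Z0YJYUUHGSGSJ8311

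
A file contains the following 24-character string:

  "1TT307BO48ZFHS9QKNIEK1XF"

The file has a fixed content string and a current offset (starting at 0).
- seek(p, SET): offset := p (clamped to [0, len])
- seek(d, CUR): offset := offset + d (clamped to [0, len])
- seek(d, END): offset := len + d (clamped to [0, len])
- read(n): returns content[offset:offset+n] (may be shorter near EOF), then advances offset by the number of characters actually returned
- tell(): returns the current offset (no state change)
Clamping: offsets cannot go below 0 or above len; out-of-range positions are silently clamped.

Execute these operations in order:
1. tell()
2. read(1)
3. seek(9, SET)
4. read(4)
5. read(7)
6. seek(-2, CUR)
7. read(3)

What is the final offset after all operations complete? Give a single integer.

After 1 (tell()): offset=0
After 2 (read(1)): returned '1', offset=1
After 3 (seek(9, SET)): offset=9
After 4 (read(4)): returned '8ZFH', offset=13
After 5 (read(7)): returned 'S9QKNIE', offset=20
After 6 (seek(-2, CUR)): offset=18
After 7 (read(3)): returned 'IEK', offset=21

Answer: 21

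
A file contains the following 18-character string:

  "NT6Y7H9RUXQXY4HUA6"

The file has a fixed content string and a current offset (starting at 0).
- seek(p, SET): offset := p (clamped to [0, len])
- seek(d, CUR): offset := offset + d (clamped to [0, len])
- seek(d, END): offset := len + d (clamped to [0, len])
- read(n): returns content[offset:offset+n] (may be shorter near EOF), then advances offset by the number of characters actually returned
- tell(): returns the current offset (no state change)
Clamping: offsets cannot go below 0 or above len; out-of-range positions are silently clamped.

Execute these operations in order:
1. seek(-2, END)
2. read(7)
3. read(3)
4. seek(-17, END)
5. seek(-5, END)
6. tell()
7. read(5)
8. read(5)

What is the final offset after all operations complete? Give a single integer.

Answer: 18

Derivation:
After 1 (seek(-2, END)): offset=16
After 2 (read(7)): returned 'A6', offset=18
After 3 (read(3)): returned '', offset=18
After 4 (seek(-17, END)): offset=1
After 5 (seek(-5, END)): offset=13
After 6 (tell()): offset=13
After 7 (read(5)): returned '4HUA6', offset=18
After 8 (read(5)): returned '', offset=18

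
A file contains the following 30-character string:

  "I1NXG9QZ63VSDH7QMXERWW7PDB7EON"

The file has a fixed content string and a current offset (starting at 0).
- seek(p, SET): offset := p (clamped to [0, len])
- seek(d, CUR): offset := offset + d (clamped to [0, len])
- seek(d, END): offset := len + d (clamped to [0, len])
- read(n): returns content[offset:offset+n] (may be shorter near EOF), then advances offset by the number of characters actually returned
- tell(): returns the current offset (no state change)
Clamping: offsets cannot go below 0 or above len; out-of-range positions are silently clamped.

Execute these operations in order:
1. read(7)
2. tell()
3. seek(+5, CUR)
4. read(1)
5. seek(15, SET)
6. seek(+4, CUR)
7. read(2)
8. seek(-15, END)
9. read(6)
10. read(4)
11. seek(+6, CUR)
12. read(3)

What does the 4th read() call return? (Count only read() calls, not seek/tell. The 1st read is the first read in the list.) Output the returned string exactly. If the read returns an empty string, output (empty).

After 1 (read(7)): returned 'I1NXG9Q', offset=7
After 2 (tell()): offset=7
After 3 (seek(+5, CUR)): offset=12
After 4 (read(1)): returned 'D', offset=13
After 5 (seek(15, SET)): offset=15
After 6 (seek(+4, CUR)): offset=19
After 7 (read(2)): returned 'RW', offset=21
After 8 (seek(-15, END)): offset=15
After 9 (read(6)): returned 'QMXERW', offset=21
After 10 (read(4)): returned 'W7PD', offset=25
After 11 (seek(+6, CUR)): offset=30
After 12 (read(3)): returned '', offset=30

Answer: QMXERW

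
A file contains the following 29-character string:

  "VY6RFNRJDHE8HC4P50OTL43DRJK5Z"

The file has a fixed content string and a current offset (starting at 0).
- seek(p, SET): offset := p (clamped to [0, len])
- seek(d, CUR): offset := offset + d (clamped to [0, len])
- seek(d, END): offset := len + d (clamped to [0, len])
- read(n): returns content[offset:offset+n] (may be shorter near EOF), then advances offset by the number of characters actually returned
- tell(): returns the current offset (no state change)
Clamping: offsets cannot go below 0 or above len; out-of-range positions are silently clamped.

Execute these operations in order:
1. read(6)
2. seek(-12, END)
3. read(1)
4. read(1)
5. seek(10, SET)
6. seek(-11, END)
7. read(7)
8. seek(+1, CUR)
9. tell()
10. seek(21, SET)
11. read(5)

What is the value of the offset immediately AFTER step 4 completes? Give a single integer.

After 1 (read(6)): returned 'VY6RFN', offset=6
After 2 (seek(-12, END)): offset=17
After 3 (read(1)): returned '0', offset=18
After 4 (read(1)): returned 'O', offset=19

Answer: 19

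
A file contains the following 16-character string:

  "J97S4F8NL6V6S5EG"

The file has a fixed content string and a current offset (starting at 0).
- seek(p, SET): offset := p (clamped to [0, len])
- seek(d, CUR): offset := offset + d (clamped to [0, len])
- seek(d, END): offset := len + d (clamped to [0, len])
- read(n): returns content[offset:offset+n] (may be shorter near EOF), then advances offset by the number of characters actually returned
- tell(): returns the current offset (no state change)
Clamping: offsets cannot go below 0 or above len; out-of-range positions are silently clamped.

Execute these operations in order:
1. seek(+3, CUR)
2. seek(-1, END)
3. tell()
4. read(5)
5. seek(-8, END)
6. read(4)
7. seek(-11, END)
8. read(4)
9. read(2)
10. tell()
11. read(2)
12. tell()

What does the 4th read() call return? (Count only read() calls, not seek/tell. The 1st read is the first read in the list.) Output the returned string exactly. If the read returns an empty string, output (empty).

Answer: 6V

Derivation:
After 1 (seek(+3, CUR)): offset=3
After 2 (seek(-1, END)): offset=15
After 3 (tell()): offset=15
After 4 (read(5)): returned 'G', offset=16
After 5 (seek(-8, END)): offset=8
After 6 (read(4)): returned 'L6V6', offset=12
After 7 (seek(-11, END)): offset=5
After 8 (read(4)): returned 'F8NL', offset=9
After 9 (read(2)): returned '6V', offset=11
After 10 (tell()): offset=11
After 11 (read(2)): returned '6S', offset=13
After 12 (tell()): offset=13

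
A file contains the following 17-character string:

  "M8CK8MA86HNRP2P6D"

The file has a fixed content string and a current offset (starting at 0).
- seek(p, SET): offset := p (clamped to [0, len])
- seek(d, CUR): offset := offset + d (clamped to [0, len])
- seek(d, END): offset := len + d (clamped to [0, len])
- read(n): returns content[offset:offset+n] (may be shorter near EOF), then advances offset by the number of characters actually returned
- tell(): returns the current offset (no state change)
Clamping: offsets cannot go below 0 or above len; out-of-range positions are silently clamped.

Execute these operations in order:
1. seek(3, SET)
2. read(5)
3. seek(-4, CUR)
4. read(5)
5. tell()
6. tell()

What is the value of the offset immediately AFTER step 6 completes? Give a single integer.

Answer: 9

Derivation:
After 1 (seek(3, SET)): offset=3
After 2 (read(5)): returned 'K8MA8', offset=8
After 3 (seek(-4, CUR)): offset=4
After 4 (read(5)): returned '8MA86', offset=9
After 5 (tell()): offset=9
After 6 (tell()): offset=9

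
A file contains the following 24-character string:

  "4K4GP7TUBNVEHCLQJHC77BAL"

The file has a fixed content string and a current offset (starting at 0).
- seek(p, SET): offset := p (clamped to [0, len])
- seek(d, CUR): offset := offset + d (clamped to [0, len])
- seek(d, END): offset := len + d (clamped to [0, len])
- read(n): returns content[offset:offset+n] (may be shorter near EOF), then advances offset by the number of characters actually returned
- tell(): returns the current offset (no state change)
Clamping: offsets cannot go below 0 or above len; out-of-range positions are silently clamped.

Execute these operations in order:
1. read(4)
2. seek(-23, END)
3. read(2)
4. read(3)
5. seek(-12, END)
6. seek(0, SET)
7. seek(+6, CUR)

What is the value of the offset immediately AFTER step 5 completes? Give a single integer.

After 1 (read(4)): returned '4K4G', offset=4
After 2 (seek(-23, END)): offset=1
After 3 (read(2)): returned 'K4', offset=3
After 4 (read(3)): returned 'GP7', offset=6
After 5 (seek(-12, END)): offset=12

Answer: 12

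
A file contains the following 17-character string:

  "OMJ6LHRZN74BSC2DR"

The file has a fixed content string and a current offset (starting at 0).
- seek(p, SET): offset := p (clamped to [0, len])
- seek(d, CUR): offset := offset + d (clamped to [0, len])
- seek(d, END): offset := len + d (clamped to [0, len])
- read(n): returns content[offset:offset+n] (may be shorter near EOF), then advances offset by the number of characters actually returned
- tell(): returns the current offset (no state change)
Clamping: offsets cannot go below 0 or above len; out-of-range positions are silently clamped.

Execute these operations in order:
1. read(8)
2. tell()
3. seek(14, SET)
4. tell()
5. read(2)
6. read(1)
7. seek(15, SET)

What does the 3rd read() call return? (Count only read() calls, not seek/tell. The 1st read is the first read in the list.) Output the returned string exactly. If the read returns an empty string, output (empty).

After 1 (read(8)): returned 'OMJ6LHRZ', offset=8
After 2 (tell()): offset=8
After 3 (seek(14, SET)): offset=14
After 4 (tell()): offset=14
After 5 (read(2)): returned '2D', offset=16
After 6 (read(1)): returned 'R', offset=17
After 7 (seek(15, SET)): offset=15

Answer: R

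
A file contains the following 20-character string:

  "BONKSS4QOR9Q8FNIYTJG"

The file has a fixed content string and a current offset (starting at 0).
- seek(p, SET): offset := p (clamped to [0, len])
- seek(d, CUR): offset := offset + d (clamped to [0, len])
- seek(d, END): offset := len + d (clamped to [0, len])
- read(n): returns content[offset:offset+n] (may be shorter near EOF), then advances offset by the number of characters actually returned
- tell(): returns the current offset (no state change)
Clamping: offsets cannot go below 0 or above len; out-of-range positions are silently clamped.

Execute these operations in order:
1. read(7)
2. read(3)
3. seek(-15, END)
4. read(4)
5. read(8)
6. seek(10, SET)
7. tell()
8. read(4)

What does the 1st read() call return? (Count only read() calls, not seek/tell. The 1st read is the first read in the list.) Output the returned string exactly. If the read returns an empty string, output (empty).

After 1 (read(7)): returned 'BONKSS4', offset=7
After 2 (read(3)): returned 'QOR', offset=10
After 3 (seek(-15, END)): offset=5
After 4 (read(4)): returned 'S4QO', offset=9
After 5 (read(8)): returned 'R9Q8FNIY', offset=17
After 6 (seek(10, SET)): offset=10
After 7 (tell()): offset=10
After 8 (read(4)): returned '9Q8F', offset=14

Answer: BONKSS4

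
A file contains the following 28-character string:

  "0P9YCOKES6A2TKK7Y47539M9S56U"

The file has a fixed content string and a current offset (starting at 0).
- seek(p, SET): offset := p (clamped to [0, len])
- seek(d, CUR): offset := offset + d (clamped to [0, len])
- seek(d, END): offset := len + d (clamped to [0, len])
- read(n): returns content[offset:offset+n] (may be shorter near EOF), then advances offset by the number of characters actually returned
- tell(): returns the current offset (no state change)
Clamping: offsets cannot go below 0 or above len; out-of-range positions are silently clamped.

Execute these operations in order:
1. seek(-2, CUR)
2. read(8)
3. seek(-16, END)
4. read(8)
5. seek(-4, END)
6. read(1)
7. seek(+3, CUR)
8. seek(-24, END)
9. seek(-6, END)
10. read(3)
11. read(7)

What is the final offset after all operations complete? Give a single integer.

After 1 (seek(-2, CUR)): offset=0
After 2 (read(8)): returned '0P9YCOKE', offset=8
After 3 (seek(-16, END)): offset=12
After 4 (read(8)): returned 'TKK7Y475', offset=20
After 5 (seek(-4, END)): offset=24
After 6 (read(1)): returned 'S', offset=25
After 7 (seek(+3, CUR)): offset=28
After 8 (seek(-24, END)): offset=4
After 9 (seek(-6, END)): offset=22
After 10 (read(3)): returned 'M9S', offset=25
After 11 (read(7)): returned '56U', offset=28

Answer: 28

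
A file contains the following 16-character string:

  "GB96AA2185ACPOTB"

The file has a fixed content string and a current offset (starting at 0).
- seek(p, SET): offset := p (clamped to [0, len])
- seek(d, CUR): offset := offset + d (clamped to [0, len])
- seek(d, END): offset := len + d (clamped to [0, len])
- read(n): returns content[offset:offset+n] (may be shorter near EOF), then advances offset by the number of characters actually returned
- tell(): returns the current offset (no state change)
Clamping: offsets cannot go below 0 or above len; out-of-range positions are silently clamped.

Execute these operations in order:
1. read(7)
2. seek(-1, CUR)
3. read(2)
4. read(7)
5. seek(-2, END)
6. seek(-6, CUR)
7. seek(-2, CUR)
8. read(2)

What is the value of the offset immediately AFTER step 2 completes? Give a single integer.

Answer: 6

Derivation:
After 1 (read(7)): returned 'GB96AA2', offset=7
After 2 (seek(-1, CUR)): offset=6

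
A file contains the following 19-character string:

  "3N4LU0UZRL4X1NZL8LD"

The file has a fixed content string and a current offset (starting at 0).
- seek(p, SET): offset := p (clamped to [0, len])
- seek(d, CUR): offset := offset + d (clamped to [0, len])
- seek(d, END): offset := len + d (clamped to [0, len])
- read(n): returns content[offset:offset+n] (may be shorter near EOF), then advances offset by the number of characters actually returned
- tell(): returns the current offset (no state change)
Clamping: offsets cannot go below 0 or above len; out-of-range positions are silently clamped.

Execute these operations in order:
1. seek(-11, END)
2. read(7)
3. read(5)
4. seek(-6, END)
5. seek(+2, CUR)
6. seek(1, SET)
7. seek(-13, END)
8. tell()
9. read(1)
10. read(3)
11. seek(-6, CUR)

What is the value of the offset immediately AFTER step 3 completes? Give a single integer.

After 1 (seek(-11, END)): offset=8
After 2 (read(7)): returned 'RL4X1NZ', offset=15
After 3 (read(5)): returned 'L8LD', offset=19

Answer: 19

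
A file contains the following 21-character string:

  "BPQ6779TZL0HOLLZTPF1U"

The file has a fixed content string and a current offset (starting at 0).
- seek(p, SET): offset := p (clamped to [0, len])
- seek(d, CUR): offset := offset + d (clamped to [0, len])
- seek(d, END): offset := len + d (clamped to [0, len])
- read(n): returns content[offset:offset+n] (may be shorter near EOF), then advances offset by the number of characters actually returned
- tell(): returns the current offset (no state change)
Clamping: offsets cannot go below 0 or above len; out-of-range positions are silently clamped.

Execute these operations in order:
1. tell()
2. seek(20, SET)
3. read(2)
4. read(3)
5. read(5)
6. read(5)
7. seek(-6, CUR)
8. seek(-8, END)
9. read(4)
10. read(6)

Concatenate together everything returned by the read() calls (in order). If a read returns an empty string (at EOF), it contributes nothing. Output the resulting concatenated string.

After 1 (tell()): offset=0
After 2 (seek(20, SET)): offset=20
After 3 (read(2)): returned 'U', offset=21
After 4 (read(3)): returned '', offset=21
After 5 (read(5)): returned '', offset=21
After 6 (read(5)): returned '', offset=21
After 7 (seek(-6, CUR)): offset=15
After 8 (seek(-8, END)): offset=13
After 9 (read(4)): returned 'LLZT', offset=17
After 10 (read(6)): returned 'PF1U', offset=21

Answer: ULLZTPF1U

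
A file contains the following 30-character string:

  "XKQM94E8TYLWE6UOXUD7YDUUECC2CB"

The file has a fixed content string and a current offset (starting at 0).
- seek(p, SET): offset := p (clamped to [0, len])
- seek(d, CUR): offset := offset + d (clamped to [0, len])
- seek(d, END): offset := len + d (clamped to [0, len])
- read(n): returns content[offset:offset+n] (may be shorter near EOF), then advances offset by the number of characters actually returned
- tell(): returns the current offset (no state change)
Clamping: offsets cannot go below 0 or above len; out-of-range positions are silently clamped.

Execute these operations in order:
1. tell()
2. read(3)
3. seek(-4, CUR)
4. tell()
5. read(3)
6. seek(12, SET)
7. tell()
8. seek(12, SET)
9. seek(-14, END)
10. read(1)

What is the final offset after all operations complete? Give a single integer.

After 1 (tell()): offset=0
After 2 (read(3)): returned 'XKQ', offset=3
After 3 (seek(-4, CUR)): offset=0
After 4 (tell()): offset=0
After 5 (read(3)): returned 'XKQ', offset=3
After 6 (seek(12, SET)): offset=12
After 7 (tell()): offset=12
After 8 (seek(12, SET)): offset=12
After 9 (seek(-14, END)): offset=16
After 10 (read(1)): returned 'X', offset=17

Answer: 17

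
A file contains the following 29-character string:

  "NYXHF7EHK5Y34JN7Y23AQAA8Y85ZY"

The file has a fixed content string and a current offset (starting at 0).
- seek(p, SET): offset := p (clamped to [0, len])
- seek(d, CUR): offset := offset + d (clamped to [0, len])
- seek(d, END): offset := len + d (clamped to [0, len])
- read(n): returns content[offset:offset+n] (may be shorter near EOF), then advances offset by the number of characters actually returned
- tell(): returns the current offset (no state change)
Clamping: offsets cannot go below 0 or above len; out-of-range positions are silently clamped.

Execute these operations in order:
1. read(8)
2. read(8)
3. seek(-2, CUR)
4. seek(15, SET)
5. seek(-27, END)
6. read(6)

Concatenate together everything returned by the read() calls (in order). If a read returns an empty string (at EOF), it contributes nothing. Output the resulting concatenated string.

After 1 (read(8)): returned 'NYXHF7EH', offset=8
After 2 (read(8)): returned 'K5Y34JN7', offset=16
After 3 (seek(-2, CUR)): offset=14
After 4 (seek(15, SET)): offset=15
After 5 (seek(-27, END)): offset=2
After 6 (read(6)): returned 'XHF7EH', offset=8

Answer: NYXHF7EHK5Y34JN7XHF7EH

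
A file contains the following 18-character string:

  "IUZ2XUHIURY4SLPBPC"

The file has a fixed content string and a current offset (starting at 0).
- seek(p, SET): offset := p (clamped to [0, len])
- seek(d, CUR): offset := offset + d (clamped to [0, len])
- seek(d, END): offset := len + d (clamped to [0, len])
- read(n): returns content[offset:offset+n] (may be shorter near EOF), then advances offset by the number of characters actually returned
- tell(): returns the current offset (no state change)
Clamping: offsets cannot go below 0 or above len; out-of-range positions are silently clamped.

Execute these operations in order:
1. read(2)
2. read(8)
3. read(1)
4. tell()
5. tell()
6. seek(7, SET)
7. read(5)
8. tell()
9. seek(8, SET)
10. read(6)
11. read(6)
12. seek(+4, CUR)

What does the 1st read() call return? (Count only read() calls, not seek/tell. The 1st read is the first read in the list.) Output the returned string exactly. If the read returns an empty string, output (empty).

Answer: IU

Derivation:
After 1 (read(2)): returned 'IU', offset=2
After 2 (read(8)): returned 'Z2XUHIUR', offset=10
After 3 (read(1)): returned 'Y', offset=11
After 4 (tell()): offset=11
After 5 (tell()): offset=11
After 6 (seek(7, SET)): offset=7
After 7 (read(5)): returned 'IURY4', offset=12
After 8 (tell()): offset=12
After 9 (seek(8, SET)): offset=8
After 10 (read(6)): returned 'URY4SL', offset=14
After 11 (read(6)): returned 'PBPC', offset=18
After 12 (seek(+4, CUR)): offset=18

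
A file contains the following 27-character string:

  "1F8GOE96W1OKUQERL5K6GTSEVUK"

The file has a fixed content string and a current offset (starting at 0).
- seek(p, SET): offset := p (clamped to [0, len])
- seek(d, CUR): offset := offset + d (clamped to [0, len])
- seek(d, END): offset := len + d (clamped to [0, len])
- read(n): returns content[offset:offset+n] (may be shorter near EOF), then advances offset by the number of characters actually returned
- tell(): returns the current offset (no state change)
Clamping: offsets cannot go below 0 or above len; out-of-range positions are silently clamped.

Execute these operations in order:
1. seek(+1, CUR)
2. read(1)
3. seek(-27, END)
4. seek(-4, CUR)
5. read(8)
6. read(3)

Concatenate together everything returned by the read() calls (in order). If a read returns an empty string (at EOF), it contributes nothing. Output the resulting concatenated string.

After 1 (seek(+1, CUR)): offset=1
After 2 (read(1)): returned 'F', offset=2
After 3 (seek(-27, END)): offset=0
After 4 (seek(-4, CUR)): offset=0
After 5 (read(8)): returned '1F8GOE96', offset=8
After 6 (read(3)): returned 'W1O', offset=11

Answer: F1F8GOE96W1O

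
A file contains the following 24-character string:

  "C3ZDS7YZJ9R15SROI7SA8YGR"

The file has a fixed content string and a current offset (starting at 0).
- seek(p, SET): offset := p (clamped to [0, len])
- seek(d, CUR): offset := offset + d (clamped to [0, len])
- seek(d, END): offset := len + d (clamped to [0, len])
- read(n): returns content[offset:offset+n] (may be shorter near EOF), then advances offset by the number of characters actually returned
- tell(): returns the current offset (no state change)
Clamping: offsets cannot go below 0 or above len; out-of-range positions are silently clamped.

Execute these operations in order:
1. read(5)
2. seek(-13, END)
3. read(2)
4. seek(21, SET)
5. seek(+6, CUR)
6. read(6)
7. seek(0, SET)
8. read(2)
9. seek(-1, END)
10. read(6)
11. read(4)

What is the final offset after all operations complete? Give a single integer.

Answer: 24

Derivation:
After 1 (read(5)): returned 'C3ZDS', offset=5
After 2 (seek(-13, END)): offset=11
After 3 (read(2)): returned '15', offset=13
After 4 (seek(21, SET)): offset=21
After 5 (seek(+6, CUR)): offset=24
After 6 (read(6)): returned '', offset=24
After 7 (seek(0, SET)): offset=0
After 8 (read(2)): returned 'C3', offset=2
After 9 (seek(-1, END)): offset=23
After 10 (read(6)): returned 'R', offset=24
After 11 (read(4)): returned '', offset=24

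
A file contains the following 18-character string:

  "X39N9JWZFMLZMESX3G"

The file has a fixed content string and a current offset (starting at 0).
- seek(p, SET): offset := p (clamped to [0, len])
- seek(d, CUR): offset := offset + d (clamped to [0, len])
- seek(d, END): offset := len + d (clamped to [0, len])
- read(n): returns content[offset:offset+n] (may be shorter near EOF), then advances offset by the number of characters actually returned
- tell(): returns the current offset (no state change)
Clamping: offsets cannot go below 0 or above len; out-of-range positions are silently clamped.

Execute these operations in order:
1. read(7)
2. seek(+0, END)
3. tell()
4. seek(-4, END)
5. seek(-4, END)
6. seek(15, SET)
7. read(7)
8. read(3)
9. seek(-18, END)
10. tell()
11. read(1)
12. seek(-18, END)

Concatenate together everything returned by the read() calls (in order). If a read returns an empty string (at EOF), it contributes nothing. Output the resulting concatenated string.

Answer: X39N9JWX3GX

Derivation:
After 1 (read(7)): returned 'X39N9JW', offset=7
After 2 (seek(+0, END)): offset=18
After 3 (tell()): offset=18
After 4 (seek(-4, END)): offset=14
After 5 (seek(-4, END)): offset=14
After 6 (seek(15, SET)): offset=15
After 7 (read(7)): returned 'X3G', offset=18
After 8 (read(3)): returned '', offset=18
After 9 (seek(-18, END)): offset=0
After 10 (tell()): offset=0
After 11 (read(1)): returned 'X', offset=1
After 12 (seek(-18, END)): offset=0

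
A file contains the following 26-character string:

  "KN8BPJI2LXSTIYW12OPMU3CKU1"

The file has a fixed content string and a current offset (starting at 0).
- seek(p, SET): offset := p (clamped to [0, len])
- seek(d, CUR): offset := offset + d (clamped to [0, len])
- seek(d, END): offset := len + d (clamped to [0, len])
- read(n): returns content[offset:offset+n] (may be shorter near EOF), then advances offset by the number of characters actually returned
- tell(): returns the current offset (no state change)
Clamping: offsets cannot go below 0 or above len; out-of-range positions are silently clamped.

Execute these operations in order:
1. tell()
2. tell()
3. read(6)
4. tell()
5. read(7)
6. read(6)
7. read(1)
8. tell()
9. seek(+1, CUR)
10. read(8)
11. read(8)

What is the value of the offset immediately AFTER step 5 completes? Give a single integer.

Answer: 13

Derivation:
After 1 (tell()): offset=0
After 2 (tell()): offset=0
After 3 (read(6)): returned 'KN8BPJ', offset=6
After 4 (tell()): offset=6
After 5 (read(7)): returned 'I2LXSTI', offset=13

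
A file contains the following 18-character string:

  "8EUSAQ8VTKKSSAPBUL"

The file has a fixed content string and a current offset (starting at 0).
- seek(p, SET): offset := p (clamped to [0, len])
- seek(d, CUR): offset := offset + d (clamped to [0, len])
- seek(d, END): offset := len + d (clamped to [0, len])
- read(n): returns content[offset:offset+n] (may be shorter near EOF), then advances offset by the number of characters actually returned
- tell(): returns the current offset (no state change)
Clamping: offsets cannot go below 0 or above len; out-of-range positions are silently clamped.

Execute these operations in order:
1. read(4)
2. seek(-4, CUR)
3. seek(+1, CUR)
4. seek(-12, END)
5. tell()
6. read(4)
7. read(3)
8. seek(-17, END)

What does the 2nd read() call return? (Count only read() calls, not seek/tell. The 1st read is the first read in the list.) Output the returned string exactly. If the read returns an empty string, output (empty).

Answer: 8VTK

Derivation:
After 1 (read(4)): returned '8EUS', offset=4
After 2 (seek(-4, CUR)): offset=0
After 3 (seek(+1, CUR)): offset=1
After 4 (seek(-12, END)): offset=6
After 5 (tell()): offset=6
After 6 (read(4)): returned '8VTK', offset=10
After 7 (read(3)): returned 'KSS', offset=13
After 8 (seek(-17, END)): offset=1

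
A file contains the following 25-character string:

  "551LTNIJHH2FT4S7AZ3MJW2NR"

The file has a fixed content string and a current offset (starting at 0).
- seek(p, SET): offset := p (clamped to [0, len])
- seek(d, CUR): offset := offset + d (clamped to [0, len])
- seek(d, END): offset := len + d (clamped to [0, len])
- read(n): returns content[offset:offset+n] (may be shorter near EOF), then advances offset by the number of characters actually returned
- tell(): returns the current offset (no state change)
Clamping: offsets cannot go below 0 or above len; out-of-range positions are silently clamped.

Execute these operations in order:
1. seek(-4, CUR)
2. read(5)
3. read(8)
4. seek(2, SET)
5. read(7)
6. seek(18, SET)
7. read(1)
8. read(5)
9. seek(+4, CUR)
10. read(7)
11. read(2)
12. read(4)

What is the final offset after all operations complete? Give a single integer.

After 1 (seek(-4, CUR)): offset=0
After 2 (read(5)): returned '551LT', offset=5
After 3 (read(8)): returned 'NIJHH2FT', offset=13
After 4 (seek(2, SET)): offset=2
After 5 (read(7)): returned '1LTNIJH', offset=9
After 6 (seek(18, SET)): offset=18
After 7 (read(1)): returned '3', offset=19
After 8 (read(5)): returned 'MJW2N', offset=24
After 9 (seek(+4, CUR)): offset=25
After 10 (read(7)): returned '', offset=25
After 11 (read(2)): returned '', offset=25
After 12 (read(4)): returned '', offset=25

Answer: 25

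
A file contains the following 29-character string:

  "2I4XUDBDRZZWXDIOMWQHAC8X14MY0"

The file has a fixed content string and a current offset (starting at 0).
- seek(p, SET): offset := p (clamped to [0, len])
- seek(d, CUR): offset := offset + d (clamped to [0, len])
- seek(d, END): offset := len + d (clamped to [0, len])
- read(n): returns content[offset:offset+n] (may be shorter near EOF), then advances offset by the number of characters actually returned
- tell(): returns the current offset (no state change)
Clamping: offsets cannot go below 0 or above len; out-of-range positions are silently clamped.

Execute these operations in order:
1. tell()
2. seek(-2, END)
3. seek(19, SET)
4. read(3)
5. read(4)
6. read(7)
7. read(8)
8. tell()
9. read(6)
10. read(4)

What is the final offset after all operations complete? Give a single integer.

Answer: 29

Derivation:
After 1 (tell()): offset=0
After 2 (seek(-2, END)): offset=27
After 3 (seek(19, SET)): offset=19
After 4 (read(3)): returned 'HAC', offset=22
After 5 (read(4)): returned '8X14', offset=26
After 6 (read(7)): returned 'MY0', offset=29
After 7 (read(8)): returned '', offset=29
After 8 (tell()): offset=29
After 9 (read(6)): returned '', offset=29
After 10 (read(4)): returned '', offset=29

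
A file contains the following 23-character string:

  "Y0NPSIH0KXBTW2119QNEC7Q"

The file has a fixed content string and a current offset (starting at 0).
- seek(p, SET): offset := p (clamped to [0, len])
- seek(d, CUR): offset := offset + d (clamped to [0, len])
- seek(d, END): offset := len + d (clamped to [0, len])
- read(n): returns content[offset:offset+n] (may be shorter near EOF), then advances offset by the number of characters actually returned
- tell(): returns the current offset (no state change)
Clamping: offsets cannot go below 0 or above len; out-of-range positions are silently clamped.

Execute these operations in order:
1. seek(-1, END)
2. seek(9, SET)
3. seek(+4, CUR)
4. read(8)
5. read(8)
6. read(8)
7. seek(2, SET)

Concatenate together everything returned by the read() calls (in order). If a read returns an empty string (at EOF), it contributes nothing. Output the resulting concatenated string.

After 1 (seek(-1, END)): offset=22
After 2 (seek(9, SET)): offset=9
After 3 (seek(+4, CUR)): offset=13
After 4 (read(8)): returned '2119QNEC', offset=21
After 5 (read(8)): returned '7Q', offset=23
After 6 (read(8)): returned '', offset=23
After 7 (seek(2, SET)): offset=2

Answer: 2119QNEC7Q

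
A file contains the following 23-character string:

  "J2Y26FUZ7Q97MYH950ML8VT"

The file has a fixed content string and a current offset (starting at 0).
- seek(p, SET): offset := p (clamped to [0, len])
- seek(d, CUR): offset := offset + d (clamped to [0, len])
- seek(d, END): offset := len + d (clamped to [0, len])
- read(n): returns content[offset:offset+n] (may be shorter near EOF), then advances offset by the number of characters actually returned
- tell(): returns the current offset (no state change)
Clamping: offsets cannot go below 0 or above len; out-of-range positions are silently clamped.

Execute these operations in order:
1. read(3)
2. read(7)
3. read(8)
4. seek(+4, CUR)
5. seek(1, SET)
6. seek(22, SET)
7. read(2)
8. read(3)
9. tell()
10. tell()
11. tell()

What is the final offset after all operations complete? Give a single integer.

Answer: 23

Derivation:
After 1 (read(3)): returned 'J2Y', offset=3
After 2 (read(7)): returned '26FUZ7Q', offset=10
After 3 (read(8)): returned '97MYH950', offset=18
After 4 (seek(+4, CUR)): offset=22
After 5 (seek(1, SET)): offset=1
After 6 (seek(22, SET)): offset=22
After 7 (read(2)): returned 'T', offset=23
After 8 (read(3)): returned '', offset=23
After 9 (tell()): offset=23
After 10 (tell()): offset=23
After 11 (tell()): offset=23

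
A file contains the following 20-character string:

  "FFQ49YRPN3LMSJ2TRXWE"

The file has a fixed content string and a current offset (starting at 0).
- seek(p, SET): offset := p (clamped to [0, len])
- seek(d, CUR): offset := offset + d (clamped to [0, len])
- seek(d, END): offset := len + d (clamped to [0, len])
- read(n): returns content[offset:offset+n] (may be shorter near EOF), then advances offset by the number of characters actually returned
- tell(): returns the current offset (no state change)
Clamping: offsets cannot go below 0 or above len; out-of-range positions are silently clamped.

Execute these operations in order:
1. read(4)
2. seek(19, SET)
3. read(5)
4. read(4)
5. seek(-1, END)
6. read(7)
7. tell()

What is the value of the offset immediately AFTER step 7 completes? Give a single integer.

After 1 (read(4)): returned 'FFQ4', offset=4
After 2 (seek(19, SET)): offset=19
After 3 (read(5)): returned 'E', offset=20
After 4 (read(4)): returned '', offset=20
After 5 (seek(-1, END)): offset=19
After 6 (read(7)): returned 'E', offset=20
After 7 (tell()): offset=20

Answer: 20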